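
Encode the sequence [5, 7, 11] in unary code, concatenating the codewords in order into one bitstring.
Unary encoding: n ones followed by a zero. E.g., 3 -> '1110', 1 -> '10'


Encode each number as n ones followed by a terminating 0:
  5 -> 111110 (6 bits)
  7 -> 11111110 (8 bits)
  11 -> 111111111110 (12 bits)
Total length = 6 + 8 + 12 = 26 bits.

Unary([5, 7, 11]) = 11111011111110111111111110 (26 bits)


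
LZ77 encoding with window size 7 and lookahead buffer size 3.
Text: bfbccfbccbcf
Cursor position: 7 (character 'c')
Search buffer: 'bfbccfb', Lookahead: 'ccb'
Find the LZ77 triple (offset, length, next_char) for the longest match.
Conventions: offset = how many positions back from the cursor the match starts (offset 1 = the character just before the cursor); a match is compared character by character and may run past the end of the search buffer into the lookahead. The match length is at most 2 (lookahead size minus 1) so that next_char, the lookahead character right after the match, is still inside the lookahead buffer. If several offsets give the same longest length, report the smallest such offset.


Try each offset into the search buffer:
  offset=1 (pos 6, char 'b'): match length 0
  offset=2 (pos 5, char 'f'): match length 0
  offset=3 (pos 4, char 'c'): match length 1
  offset=4 (pos 3, char 'c'): match length 2
  offset=5 (pos 2, char 'b'): match length 0
  offset=6 (pos 1, char 'f'): match length 0
  offset=7 (pos 0, char 'b'): match length 0
Longest match has length 2 at offset 4.
next_char = character at position 7 + 2 = 9 -> 'b'

Best match: offset=4, length=2 (matching 'cc' starting at position 3)
LZ77 triple: (4, 2, 'b')


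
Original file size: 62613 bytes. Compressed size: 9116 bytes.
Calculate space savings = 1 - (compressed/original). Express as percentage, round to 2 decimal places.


ratio = compressed/original = 9116/62613 = 0.145593
savings = 1 - ratio = 1 - 0.145593 = 0.854407
as a percentage: 0.854407 * 100 = 85.44%

Space savings = 1 - 9116/62613 = 85.44%


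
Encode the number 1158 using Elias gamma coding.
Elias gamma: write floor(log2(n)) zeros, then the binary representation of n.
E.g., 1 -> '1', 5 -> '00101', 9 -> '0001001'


num_bits = floor(log2(1158)) + 1 = 11
leading_zeros = num_bits - 1 = 10
binary(1158) = 10010000110

Elias gamma(1158) = '0000000000' + '10010000110' = 000000000010010000110 (21 bits)


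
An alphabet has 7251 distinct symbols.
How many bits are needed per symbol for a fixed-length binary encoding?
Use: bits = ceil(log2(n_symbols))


log2(7251) = 12.824
Bracket: 2^12 = 4096 < 7251 <= 2^13 = 8192
So ceil(log2(7251)) = 13

bits = ceil(log2(7251)) = ceil(12.824) = 13 bits


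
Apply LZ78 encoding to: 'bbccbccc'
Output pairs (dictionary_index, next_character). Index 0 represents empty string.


LZ78 encoding steps:
Dictionary: {0: ''}
Step 1: w='' (idx 0), next='b' -> output (0, 'b'), add 'b' as idx 1
Step 2: w='b' (idx 1), next='c' -> output (1, 'c'), add 'bc' as idx 2
Step 3: w='' (idx 0), next='c' -> output (0, 'c'), add 'c' as idx 3
Step 4: w='bc' (idx 2), next='c' -> output (2, 'c'), add 'bcc' as idx 4
Step 5: w='c' (idx 3), end of input -> output (3, '')


Encoded: [(0, 'b'), (1, 'c'), (0, 'c'), (2, 'c'), (3, '')]


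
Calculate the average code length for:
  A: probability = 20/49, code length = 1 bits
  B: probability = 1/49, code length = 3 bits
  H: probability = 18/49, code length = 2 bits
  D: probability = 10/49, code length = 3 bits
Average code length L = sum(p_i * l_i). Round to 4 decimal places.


Weighted contributions p_i * l_i:
  A: (20/49) * 1 = 20/49
  B: (1/49) * 3 = 3/49
  H: (18/49) * 2 = 36/49
  D: (10/49) * 3 = 30/49
Sum = (20 + 3 + 36 + 30)/49 = 89/49

L = 89/49 = 1.8163 bits/symbol


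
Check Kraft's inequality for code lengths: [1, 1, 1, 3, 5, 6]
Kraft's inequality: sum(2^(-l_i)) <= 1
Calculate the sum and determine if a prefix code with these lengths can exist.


Sum = 2^(-1) + 2^(-1) + 2^(-1) + 2^(-3) + 2^(-5) + 2^(-6)
    = 0.5 + 0.5 + 0.5 + 0.125 + 0.03125 + 0.015625
    = 107/64 = 1.671875
Since 1.671875 > 1, Kraft's inequality is NOT satisfied.
A prefix code with these lengths CANNOT exist.

Kraft sum = 1.671875. Not satisfied.


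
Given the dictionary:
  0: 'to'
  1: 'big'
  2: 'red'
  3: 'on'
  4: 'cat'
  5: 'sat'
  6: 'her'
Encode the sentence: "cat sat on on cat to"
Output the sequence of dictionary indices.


Look up each word in the dictionary:
  'cat' -> 4
  'sat' -> 5
  'on' -> 3
  'on' -> 3
  'cat' -> 4
  'to' -> 0

Encoded: [4, 5, 3, 3, 4, 0]


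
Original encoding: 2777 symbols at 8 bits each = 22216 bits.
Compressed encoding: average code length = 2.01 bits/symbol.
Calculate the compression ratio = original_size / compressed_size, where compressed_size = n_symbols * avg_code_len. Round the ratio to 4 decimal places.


original_size = n_symbols * orig_bits = 2777 * 8 = 22216 bits
compressed_size = n_symbols * avg_code_len = 2777 * 2.01 = 5581.77 bits
ratio = original_size / compressed_size = 22216 / 5581.77 = 3.9801

Compression ratio = 3.9801


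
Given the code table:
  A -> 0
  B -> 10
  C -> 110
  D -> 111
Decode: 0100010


Decoding:
0 -> A
10 -> B
0 -> A
0 -> A
10 -> B


Result: ABAAB


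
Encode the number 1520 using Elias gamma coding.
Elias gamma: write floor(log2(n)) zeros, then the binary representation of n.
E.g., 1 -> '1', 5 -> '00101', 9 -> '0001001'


num_bits = floor(log2(1520)) + 1 = 11
leading_zeros = num_bits - 1 = 10
binary(1520) = 10111110000

Elias gamma(1520) = '0000000000' + '10111110000' = 000000000010111110000 (21 bits)


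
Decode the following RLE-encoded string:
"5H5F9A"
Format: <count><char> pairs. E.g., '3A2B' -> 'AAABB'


Expanding each <count><char> pair:
  5H -> 'HHHHH'
  5F -> 'FFFFF'
  9A -> 'AAAAAAAAA'

Decoded = HHHHHFFFFFAAAAAAAAA


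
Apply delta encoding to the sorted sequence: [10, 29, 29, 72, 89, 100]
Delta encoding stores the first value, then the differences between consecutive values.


First value: 10
Deltas:
  29 - 10 = 19
  29 - 29 = 0
  72 - 29 = 43
  89 - 72 = 17
  100 - 89 = 11


Delta encoded: [10, 19, 0, 43, 17, 11]


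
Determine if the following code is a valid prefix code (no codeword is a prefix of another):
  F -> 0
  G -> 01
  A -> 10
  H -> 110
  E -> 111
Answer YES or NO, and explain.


Checking each pair (does one codeword prefix another?):
  F='0' vs G='01': prefix -- VIOLATION

NO -- this is NOT a valid prefix code. F (0) is a prefix of G (01).


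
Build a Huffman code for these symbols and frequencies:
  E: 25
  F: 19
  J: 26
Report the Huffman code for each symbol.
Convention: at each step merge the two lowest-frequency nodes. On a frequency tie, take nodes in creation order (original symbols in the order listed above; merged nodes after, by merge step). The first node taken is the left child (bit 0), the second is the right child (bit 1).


Huffman tree construction:
Step 1: Merge F(19) + E(25) = 44
Step 2: Merge J(26) + (F+E)(44) = 70
Read each symbol's code off the tree from the root (left child = 0, right child = 1).

Codes:
  E: 11 (length 2)
  F: 10 (length 2)
  J: 0 (length 1)
Average code length: 114/70 = 1.6286 bits/symbol


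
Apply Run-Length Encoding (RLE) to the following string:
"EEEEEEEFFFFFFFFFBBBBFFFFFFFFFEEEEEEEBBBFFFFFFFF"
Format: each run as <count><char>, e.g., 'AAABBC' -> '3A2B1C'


Scanning runs left to right:
  i=0: run of 'E' x 7 -> '7E'
  i=7: run of 'F' x 9 -> '9F'
  i=16: run of 'B' x 4 -> '4B'
  i=20: run of 'F' x 9 -> '9F'
  i=29: run of 'E' x 7 -> '7E'
  i=36: run of 'B' x 3 -> '3B'
  i=39: run of 'F' x 8 -> '8F'

RLE = 7E9F4B9F7E3B8F


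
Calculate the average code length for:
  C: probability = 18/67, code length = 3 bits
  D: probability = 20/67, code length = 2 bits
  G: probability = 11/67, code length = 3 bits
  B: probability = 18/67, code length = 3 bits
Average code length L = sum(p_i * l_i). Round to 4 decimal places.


Weighted contributions p_i * l_i:
  C: (18/67) * 3 = 54/67
  D: (20/67) * 2 = 40/67
  G: (11/67) * 3 = 33/67
  B: (18/67) * 3 = 54/67
Sum = (54 + 40 + 33 + 54)/67 = 181/67

L = 181/67 = 2.7015 bits/symbol


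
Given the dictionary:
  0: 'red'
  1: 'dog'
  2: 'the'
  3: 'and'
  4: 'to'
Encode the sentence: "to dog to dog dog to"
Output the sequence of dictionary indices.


Look up each word in the dictionary:
  'to' -> 4
  'dog' -> 1
  'to' -> 4
  'dog' -> 1
  'dog' -> 1
  'to' -> 4

Encoded: [4, 1, 4, 1, 1, 4]


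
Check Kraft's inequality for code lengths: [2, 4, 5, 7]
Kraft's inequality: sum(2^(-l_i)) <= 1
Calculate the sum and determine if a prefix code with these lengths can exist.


Sum = 2^(-2) + 2^(-4) + 2^(-5) + 2^(-7)
    = 0.25 + 0.0625 + 0.03125 + 0.0078125
    = 45/128 = 0.3515625
Since 0.3515625 <= 1, Kraft's inequality IS satisfied.
A prefix code with these lengths CAN exist.

Kraft sum = 0.3515625. Satisfied.


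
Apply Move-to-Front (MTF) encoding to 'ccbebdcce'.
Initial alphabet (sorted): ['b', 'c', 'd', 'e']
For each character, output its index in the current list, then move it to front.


MTF encoding:
'c': index 1 in ['b', 'c', 'd', 'e'] -> ['c', 'b', 'd', 'e']
'c': index 0 in ['c', 'b', 'd', 'e'] -> ['c', 'b', 'd', 'e']
'b': index 1 in ['c', 'b', 'd', 'e'] -> ['b', 'c', 'd', 'e']
'e': index 3 in ['b', 'c', 'd', 'e'] -> ['e', 'b', 'c', 'd']
'b': index 1 in ['e', 'b', 'c', 'd'] -> ['b', 'e', 'c', 'd']
'd': index 3 in ['b', 'e', 'c', 'd'] -> ['d', 'b', 'e', 'c']
'c': index 3 in ['d', 'b', 'e', 'c'] -> ['c', 'd', 'b', 'e']
'c': index 0 in ['c', 'd', 'b', 'e'] -> ['c', 'd', 'b', 'e']
'e': index 3 in ['c', 'd', 'b', 'e'] -> ['e', 'c', 'd', 'b']


Output: [1, 0, 1, 3, 1, 3, 3, 0, 3]


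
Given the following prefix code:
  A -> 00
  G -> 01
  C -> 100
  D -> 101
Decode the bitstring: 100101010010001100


Decoding step by step:
Bits 100 -> C
Bits 101 -> D
Bits 01 -> G
Bits 00 -> A
Bits 100 -> C
Bits 01 -> G
Bits 100 -> C


Decoded message: CDGACGC


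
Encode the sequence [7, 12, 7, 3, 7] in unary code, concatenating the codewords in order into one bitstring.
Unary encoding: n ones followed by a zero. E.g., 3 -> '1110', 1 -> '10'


Encode each number as n ones followed by a terminating 0:
  7 -> 11111110 (8 bits)
  12 -> 1111111111110 (13 bits)
  7 -> 11111110 (8 bits)
  3 -> 1110 (4 bits)
  7 -> 11111110 (8 bits)
Total length = 8 + 13 + 8 + 4 + 8 = 41 bits.

Unary([7, 12, 7, 3, 7]) = 11111110111111111111011111110111011111110 (41 bits)


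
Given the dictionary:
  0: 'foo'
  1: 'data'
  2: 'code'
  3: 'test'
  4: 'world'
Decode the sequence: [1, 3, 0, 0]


Look up each index in the dictionary:
  1 -> 'data'
  3 -> 'test'
  0 -> 'foo'
  0 -> 'foo'

Decoded: "data test foo foo"


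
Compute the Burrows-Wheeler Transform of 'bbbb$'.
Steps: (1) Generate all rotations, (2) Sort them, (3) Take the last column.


Rotations (sorted):
  0: $bbbb -> last char: b
  1: b$bbb -> last char: b
  2: bb$bb -> last char: b
  3: bbb$b -> last char: b
  4: bbbb$ -> last char: $


BWT = bbbb$


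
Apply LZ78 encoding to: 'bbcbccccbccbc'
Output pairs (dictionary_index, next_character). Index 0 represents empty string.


LZ78 encoding steps:
Dictionary: {0: ''}
Step 1: w='' (idx 0), next='b' -> output (0, 'b'), add 'b' as idx 1
Step 2: w='b' (idx 1), next='c' -> output (1, 'c'), add 'bc' as idx 2
Step 3: w='bc' (idx 2), next='c' -> output (2, 'c'), add 'bcc' as idx 3
Step 4: w='' (idx 0), next='c' -> output (0, 'c'), add 'c' as idx 4
Step 5: w='c' (idx 4), next='b' -> output (4, 'b'), add 'cb' as idx 5
Step 6: w='c' (idx 4), next='c' -> output (4, 'c'), add 'cc' as idx 6
Step 7: w='bc' (idx 2), end of input -> output (2, '')


Encoded: [(0, 'b'), (1, 'c'), (2, 'c'), (0, 'c'), (4, 'b'), (4, 'c'), (2, '')]


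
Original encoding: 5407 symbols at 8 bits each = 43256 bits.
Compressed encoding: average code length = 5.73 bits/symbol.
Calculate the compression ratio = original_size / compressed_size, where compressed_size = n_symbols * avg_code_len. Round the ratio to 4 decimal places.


original_size = n_symbols * orig_bits = 5407 * 8 = 43256 bits
compressed_size = n_symbols * avg_code_len = 5407 * 5.73 = 30982.11 bits
ratio = original_size / compressed_size = 43256 / 30982.11 = 1.3962

Compression ratio = 1.3962


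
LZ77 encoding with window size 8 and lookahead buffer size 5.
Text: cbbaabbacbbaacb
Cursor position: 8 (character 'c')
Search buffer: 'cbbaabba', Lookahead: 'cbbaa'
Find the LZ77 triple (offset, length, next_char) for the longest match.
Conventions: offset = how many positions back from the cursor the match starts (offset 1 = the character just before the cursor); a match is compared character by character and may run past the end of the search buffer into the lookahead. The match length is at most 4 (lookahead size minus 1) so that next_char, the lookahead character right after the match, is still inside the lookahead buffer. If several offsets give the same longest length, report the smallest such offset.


Try each offset into the search buffer:
  offset=1 (pos 7, char 'a'): match length 0
  offset=2 (pos 6, char 'b'): match length 0
  offset=3 (pos 5, char 'b'): match length 0
  offset=4 (pos 4, char 'a'): match length 0
  offset=5 (pos 3, char 'a'): match length 0
  offset=6 (pos 2, char 'b'): match length 0
  offset=7 (pos 1, char 'b'): match length 0
  offset=8 (pos 0, char 'c'): match length 4
Longest match has length 4 at offset 8.
next_char = character at position 8 + 4 = 12 -> 'a'

Best match: offset=8, length=4 (matching 'cbba' starting at position 0)
LZ77 triple: (8, 4, 'a')


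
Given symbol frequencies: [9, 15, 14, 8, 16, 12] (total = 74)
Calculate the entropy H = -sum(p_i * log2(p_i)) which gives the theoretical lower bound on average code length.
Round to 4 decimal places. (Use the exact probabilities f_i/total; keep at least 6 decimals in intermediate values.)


Per-symbol terms -p_i * log2(p_i) with p_i = f_i/74:
  p = 9/74 = 0.121622: log2(p) = -3.039528, -p*log2(p) = 0.369672
  p = 15/74 = 0.202703: log2(p) = -2.302563, -p*log2(p) = 0.466736
  p = 14/74 = 0.189189: log2(p) = -2.402098, -p*log2(p) = 0.454451
  p = 8/74 = 0.108108: log2(p) = -3.209453, -p*log2(p) = 0.346968
  p = 16/74 = 0.216216: log2(p) = -2.209453, -p*log2(p) = 0.477720
  p = 12/74 = 0.162162: log2(p) = -2.624491, -p*log2(p) = 0.425593
H = 0.369672 + 0.466736 + 0.454451 + 0.346968 + 0.477720 + 0.425593 = 2.541140

H = 2.5411 bits/symbol


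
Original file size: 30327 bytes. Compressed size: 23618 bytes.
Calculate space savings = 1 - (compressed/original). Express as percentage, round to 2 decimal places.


ratio = compressed/original = 23618/30327 = 0.778778
savings = 1 - ratio = 1 - 0.778778 = 0.221222
as a percentage: 0.221222 * 100 = 22.12%

Space savings = 1 - 23618/30327 = 22.12%


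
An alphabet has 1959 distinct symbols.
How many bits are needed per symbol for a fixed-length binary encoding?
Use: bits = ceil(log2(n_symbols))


log2(1959) = 10.9359
Bracket: 2^10 = 1024 < 1959 <= 2^11 = 2048
So ceil(log2(1959)) = 11

bits = ceil(log2(1959)) = ceil(10.9359) = 11 bits


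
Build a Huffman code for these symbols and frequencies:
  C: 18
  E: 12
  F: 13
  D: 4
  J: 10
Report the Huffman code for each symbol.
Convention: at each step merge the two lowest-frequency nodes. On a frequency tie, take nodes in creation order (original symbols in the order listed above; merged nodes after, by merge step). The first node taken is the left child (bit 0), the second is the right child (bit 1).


Huffman tree construction:
Step 1: Merge D(4) + J(10) = 14
Step 2: Merge E(12) + F(13) = 25
Step 3: Merge (D+J)(14) + C(18) = 32
Step 4: Merge (E+F)(25) + ((D+J)+C)(32) = 57
Read each symbol's code off the tree from the root (left child = 0, right child = 1).

Codes:
  C: 11 (length 2)
  E: 00 (length 2)
  F: 01 (length 2)
  D: 100 (length 3)
  J: 101 (length 3)
Average code length: 128/57 = 2.2456 bits/symbol


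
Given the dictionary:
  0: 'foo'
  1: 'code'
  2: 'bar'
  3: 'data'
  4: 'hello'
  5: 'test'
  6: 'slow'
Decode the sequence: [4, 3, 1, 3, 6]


Look up each index in the dictionary:
  4 -> 'hello'
  3 -> 'data'
  1 -> 'code'
  3 -> 'data'
  6 -> 'slow'

Decoded: "hello data code data slow"


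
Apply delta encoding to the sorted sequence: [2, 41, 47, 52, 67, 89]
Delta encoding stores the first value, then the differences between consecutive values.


First value: 2
Deltas:
  41 - 2 = 39
  47 - 41 = 6
  52 - 47 = 5
  67 - 52 = 15
  89 - 67 = 22


Delta encoded: [2, 39, 6, 5, 15, 22]


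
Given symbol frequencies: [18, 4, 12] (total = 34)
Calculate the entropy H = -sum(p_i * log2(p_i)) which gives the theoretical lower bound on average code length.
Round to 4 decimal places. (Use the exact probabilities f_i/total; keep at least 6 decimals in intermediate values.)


Per-symbol terms -p_i * log2(p_i) with p_i = f_i/34:
  p = 18/34 = 0.529412: log2(p) = -0.917538, -p*log2(p) = 0.485755
  p = 4/34 = 0.117647: log2(p) = -3.087463, -p*log2(p) = 0.363231
  p = 12/34 = 0.352941: log2(p) = -1.502500, -p*log2(p) = 0.530294
H = 0.485755 + 0.363231 + 0.530294 = 1.379280

H = 1.3793 bits/symbol


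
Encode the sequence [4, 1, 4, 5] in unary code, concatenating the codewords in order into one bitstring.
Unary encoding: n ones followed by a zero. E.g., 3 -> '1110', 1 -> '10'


Encode each number as n ones followed by a terminating 0:
  4 -> 11110 (5 bits)
  1 -> 10 (2 bits)
  4 -> 11110 (5 bits)
  5 -> 111110 (6 bits)
Total length = 5 + 2 + 5 + 6 = 18 bits.

Unary([4, 1, 4, 5]) = 111101011110111110 (18 bits)


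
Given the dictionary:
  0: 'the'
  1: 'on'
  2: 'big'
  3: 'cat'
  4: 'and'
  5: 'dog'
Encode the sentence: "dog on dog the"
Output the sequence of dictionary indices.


Look up each word in the dictionary:
  'dog' -> 5
  'on' -> 1
  'dog' -> 5
  'the' -> 0

Encoded: [5, 1, 5, 0]


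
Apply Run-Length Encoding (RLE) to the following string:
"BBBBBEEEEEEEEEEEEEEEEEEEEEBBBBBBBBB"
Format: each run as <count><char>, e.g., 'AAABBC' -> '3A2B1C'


Scanning runs left to right:
  i=0: run of 'B' x 5 -> '5B'
  i=5: run of 'E' x 21 -> '21E'
  i=26: run of 'B' x 9 -> '9B'

RLE = 5B21E9B


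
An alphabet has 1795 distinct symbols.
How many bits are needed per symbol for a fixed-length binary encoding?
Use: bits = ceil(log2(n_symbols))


log2(1795) = 10.8098
Bracket: 2^10 = 1024 < 1795 <= 2^11 = 2048
So ceil(log2(1795)) = 11

bits = ceil(log2(1795)) = ceil(10.8098) = 11 bits


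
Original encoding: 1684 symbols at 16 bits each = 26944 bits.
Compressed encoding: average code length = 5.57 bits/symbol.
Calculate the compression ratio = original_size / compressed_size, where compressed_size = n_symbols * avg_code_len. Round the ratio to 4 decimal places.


original_size = n_symbols * orig_bits = 1684 * 16 = 26944 bits
compressed_size = n_symbols * avg_code_len = 1684 * 5.57 = 9379.88 bits
ratio = original_size / compressed_size = 26944 / 9379.88 = 2.8725

Compression ratio = 2.8725


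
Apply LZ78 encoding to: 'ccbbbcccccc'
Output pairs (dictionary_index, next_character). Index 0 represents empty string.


LZ78 encoding steps:
Dictionary: {0: ''}
Step 1: w='' (idx 0), next='c' -> output (0, 'c'), add 'c' as idx 1
Step 2: w='c' (idx 1), next='b' -> output (1, 'b'), add 'cb' as idx 2
Step 3: w='' (idx 0), next='b' -> output (0, 'b'), add 'b' as idx 3
Step 4: w='b' (idx 3), next='c' -> output (3, 'c'), add 'bc' as idx 4
Step 5: w='c' (idx 1), next='c' -> output (1, 'c'), add 'cc' as idx 5
Step 6: w='cc' (idx 5), next='c' -> output (5, 'c'), add 'ccc' as idx 6


Encoded: [(0, 'c'), (1, 'b'), (0, 'b'), (3, 'c'), (1, 'c'), (5, 'c')]


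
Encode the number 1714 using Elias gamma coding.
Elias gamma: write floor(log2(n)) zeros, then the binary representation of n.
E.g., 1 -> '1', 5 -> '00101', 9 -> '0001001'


num_bits = floor(log2(1714)) + 1 = 11
leading_zeros = num_bits - 1 = 10
binary(1714) = 11010110010

Elias gamma(1714) = '0000000000' + '11010110010' = 000000000011010110010 (21 bits)


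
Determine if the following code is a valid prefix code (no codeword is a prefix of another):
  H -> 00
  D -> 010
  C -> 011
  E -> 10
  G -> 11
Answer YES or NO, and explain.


Checking each pair (does one codeword prefix another?):
  H='00' vs D='010': no prefix
  H='00' vs C='011': no prefix
  H='00' vs E='10': no prefix
  H='00' vs G='11': no prefix
  D='010' vs H='00': no prefix
  D='010' vs C='011': no prefix
  D='010' vs E='10': no prefix
  D='010' vs G='11': no prefix
  C='011' vs H='00': no prefix
  C='011' vs D='010': no prefix
  C='011' vs E='10': no prefix
  C='011' vs G='11': no prefix
  E='10' vs H='00': no prefix
  E='10' vs D='010': no prefix
  E='10' vs C='011': no prefix
  E='10' vs G='11': no prefix
  G='11' vs H='00': no prefix
  G='11' vs D='010': no prefix
  G='11' vs C='011': no prefix
  G='11' vs E='10': no prefix
No violation found over all pairs.

YES -- this is a valid prefix code. No codeword is a prefix of any other codeword.


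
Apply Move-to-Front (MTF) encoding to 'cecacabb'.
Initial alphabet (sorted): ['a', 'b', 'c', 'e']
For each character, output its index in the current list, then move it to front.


MTF encoding:
'c': index 2 in ['a', 'b', 'c', 'e'] -> ['c', 'a', 'b', 'e']
'e': index 3 in ['c', 'a', 'b', 'e'] -> ['e', 'c', 'a', 'b']
'c': index 1 in ['e', 'c', 'a', 'b'] -> ['c', 'e', 'a', 'b']
'a': index 2 in ['c', 'e', 'a', 'b'] -> ['a', 'c', 'e', 'b']
'c': index 1 in ['a', 'c', 'e', 'b'] -> ['c', 'a', 'e', 'b']
'a': index 1 in ['c', 'a', 'e', 'b'] -> ['a', 'c', 'e', 'b']
'b': index 3 in ['a', 'c', 'e', 'b'] -> ['b', 'a', 'c', 'e']
'b': index 0 in ['b', 'a', 'c', 'e'] -> ['b', 'a', 'c', 'e']


Output: [2, 3, 1, 2, 1, 1, 3, 0]


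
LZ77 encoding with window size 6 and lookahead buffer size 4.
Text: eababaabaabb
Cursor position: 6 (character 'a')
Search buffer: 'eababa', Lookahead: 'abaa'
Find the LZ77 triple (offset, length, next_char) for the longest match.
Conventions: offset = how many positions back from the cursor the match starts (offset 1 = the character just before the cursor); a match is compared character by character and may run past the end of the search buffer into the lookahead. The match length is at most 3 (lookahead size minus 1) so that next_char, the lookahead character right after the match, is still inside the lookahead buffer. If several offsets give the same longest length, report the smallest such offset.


Try each offset into the search buffer:
  offset=1 (pos 5, char 'a'): match length 1
  offset=2 (pos 4, char 'b'): match length 0
  offset=3 (pos 3, char 'a'): match length 3
  offset=4 (pos 2, char 'b'): match length 0
  offset=5 (pos 1, char 'a'): match length 3
  offset=6 (pos 0, char 'e'): match length 0
Longest match has length 3, found at offsets 3, 5; take the smallest, offset 3.
next_char = character at position 6 + 3 = 9 -> 'a'

Best match: offset=3, length=3 (matching 'aba' starting at position 3)
LZ77 triple: (3, 3, 'a')


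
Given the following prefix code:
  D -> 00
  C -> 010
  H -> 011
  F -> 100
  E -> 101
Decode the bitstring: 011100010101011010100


Decoding step by step:
Bits 011 -> H
Bits 100 -> F
Bits 010 -> C
Bits 101 -> E
Bits 011 -> H
Bits 010 -> C
Bits 100 -> F


Decoded message: HFCEHCF


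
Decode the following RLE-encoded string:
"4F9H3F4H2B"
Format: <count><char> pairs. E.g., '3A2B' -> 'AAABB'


Expanding each <count><char> pair:
  4F -> 'FFFF'
  9H -> 'HHHHHHHHH'
  3F -> 'FFF'
  4H -> 'HHHH'
  2B -> 'BB'

Decoded = FFFFHHHHHHHHHFFFHHHHBB


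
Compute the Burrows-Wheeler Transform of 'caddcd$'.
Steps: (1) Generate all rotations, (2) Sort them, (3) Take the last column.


Rotations (sorted):
  0: $caddcd -> last char: d
  1: addcd$c -> last char: c
  2: caddcd$ -> last char: $
  3: cd$cadd -> last char: d
  4: d$caddc -> last char: c
  5: dcd$cad -> last char: d
  6: ddcd$ca -> last char: a


BWT = dc$dcda


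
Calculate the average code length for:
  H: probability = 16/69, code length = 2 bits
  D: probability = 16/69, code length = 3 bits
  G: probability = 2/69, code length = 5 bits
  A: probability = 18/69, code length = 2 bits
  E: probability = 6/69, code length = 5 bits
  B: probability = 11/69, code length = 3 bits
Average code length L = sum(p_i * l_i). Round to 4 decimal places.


Weighted contributions p_i * l_i:
  H: (16/69) * 2 = 32/69
  D: (16/69) * 3 = 48/69
  G: (2/69) * 5 = 10/69
  A: (18/69) * 2 = 36/69
  E: (6/69) * 5 = 30/69
  B: (11/69) * 3 = 33/69
Sum = (32 + 48 + 10 + 36 + 30 + 33)/69 = 189/69

L = 189/69 = 2.7391 bits/symbol


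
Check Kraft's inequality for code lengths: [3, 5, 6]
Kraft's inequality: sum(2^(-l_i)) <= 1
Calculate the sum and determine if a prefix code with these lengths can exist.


Sum = 2^(-3) + 2^(-5) + 2^(-6)
    = 0.125 + 0.03125 + 0.015625
    = 11/64 = 0.171875
Since 0.171875 <= 1, Kraft's inequality IS satisfied.
A prefix code with these lengths CAN exist.

Kraft sum = 0.171875. Satisfied.


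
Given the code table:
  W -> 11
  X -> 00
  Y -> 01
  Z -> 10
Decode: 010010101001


Decoding:
01 -> Y
00 -> X
10 -> Z
10 -> Z
10 -> Z
01 -> Y


Result: YXZZZY


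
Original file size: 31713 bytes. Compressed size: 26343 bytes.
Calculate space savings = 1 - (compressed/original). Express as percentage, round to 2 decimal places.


ratio = compressed/original = 26343/31713 = 0.830669
savings = 1 - ratio = 1 - 0.830669 = 0.169331
as a percentage: 0.169331 * 100 = 16.93%

Space savings = 1 - 26343/31713 = 16.93%


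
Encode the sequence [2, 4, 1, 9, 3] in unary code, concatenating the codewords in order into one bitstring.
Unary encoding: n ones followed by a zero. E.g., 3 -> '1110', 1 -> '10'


Encode each number as n ones followed by a terminating 0:
  2 -> 110 (3 bits)
  4 -> 11110 (5 bits)
  1 -> 10 (2 bits)
  9 -> 1111111110 (10 bits)
  3 -> 1110 (4 bits)
Total length = 3 + 5 + 2 + 10 + 4 = 24 bits.

Unary([2, 4, 1, 9, 3]) = 110111101011111111101110 (24 bits)


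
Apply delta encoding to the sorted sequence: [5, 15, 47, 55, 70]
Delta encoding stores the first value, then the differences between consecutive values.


First value: 5
Deltas:
  15 - 5 = 10
  47 - 15 = 32
  55 - 47 = 8
  70 - 55 = 15


Delta encoded: [5, 10, 32, 8, 15]


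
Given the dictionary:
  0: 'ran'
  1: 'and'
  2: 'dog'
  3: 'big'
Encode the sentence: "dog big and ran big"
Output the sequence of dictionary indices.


Look up each word in the dictionary:
  'dog' -> 2
  'big' -> 3
  'and' -> 1
  'ran' -> 0
  'big' -> 3

Encoded: [2, 3, 1, 0, 3]


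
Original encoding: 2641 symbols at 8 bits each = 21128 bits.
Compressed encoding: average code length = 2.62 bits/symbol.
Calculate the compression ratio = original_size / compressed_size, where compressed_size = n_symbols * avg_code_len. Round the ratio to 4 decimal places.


original_size = n_symbols * orig_bits = 2641 * 8 = 21128 bits
compressed_size = n_symbols * avg_code_len = 2641 * 2.62 = 6919.42 bits
ratio = original_size / compressed_size = 21128 / 6919.42 = 3.0534

Compression ratio = 3.0534


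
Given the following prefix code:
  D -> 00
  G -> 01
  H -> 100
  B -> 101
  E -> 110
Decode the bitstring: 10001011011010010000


Decoding step by step:
Bits 100 -> H
Bits 01 -> G
Bits 01 -> G
Bits 101 -> B
Bits 101 -> B
Bits 00 -> D
Bits 100 -> H
Bits 00 -> D


Decoded message: HGGBBDHD


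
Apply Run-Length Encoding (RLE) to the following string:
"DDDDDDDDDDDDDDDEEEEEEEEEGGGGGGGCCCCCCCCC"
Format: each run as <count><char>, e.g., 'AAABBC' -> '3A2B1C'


Scanning runs left to right:
  i=0: run of 'D' x 15 -> '15D'
  i=15: run of 'E' x 9 -> '9E'
  i=24: run of 'G' x 7 -> '7G'
  i=31: run of 'C' x 9 -> '9C'

RLE = 15D9E7G9C


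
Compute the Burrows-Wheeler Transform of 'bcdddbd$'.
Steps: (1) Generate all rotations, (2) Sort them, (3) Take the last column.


Rotations (sorted):
  0: $bcdddbd -> last char: d
  1: bcdddbd$ -> last char: $
  2: bd$bcddd -> last char: d
  3: cdddbd$b -> last char: b
  4: d$bcdddb -> last char: b
  5: dbd$bcdd -> last char: d
  6: ddbd$bcd -> last char: d
  7: dddbd$bc -> last char: c


BWT = d$dbbddc


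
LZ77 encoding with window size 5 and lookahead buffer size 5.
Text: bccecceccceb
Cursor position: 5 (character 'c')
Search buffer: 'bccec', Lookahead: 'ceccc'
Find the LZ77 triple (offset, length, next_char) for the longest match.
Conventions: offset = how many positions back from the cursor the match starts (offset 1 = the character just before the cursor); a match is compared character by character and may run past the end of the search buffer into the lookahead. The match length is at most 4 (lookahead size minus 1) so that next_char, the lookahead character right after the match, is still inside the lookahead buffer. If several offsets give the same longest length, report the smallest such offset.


Try each offset into the search buffer:
  offset=1 (pos 4, char 'c'): match length 1
  offset=2 (pos 3, char 'e'): match length 0
  offset=3 (pos 2, char 'c'): match length 4
  offset=4 (pos 1, char 'c'): match length 1
  offset=5 (pos 0, char 'b'): match length 0
Longest match has length 4 at offset 3.
next_char = character at position 5 + 4 = 9 -> 'c'

Best match: offset=3, length=4 (matching 'cecc' starting at position 2)
LZ77 triple: (3, 4, 'c')


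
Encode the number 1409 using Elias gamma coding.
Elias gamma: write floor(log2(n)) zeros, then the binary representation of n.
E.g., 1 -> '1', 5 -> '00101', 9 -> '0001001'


num_bits = floor(log2(1409)) + 1 = 11
leading_zeros = num_bits - 1 = 10
binary(1409) = 10110000001

Elias gamma(1409) = '0000000000' + '10110000001' = 000000000010110000001 (21 bits)


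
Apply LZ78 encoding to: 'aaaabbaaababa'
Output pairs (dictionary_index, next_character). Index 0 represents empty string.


LZ78 encoding steps:
Dictionary: {0: ''}
Step 1: w='' (idx 0), next='a' -> output (0, 'a'), add 'a' as idx 1
Step 2: w='a' (idx 1), next='a' -> output (1, 'a'), add 'aa' as idx 2
Step 3: w='a' (idx 1), next='b' -> output (1, 'b'), add 'ab' as idx 3
Step 4: w='' (idx 0), next='b' -> output (0, 'b'), add 'b' as idx 4
Step 5: w='aa' (idx 2), next='a' -> output (2, 'a'), add 'aaa' as idx 5
Step 6: w='b' (idx 4), next='a' -> output (4, 'a'), add 'ba' as idx 6
Step 7: w='ba' (idx 6), end of input -> output (6, '')


Encoded: [(0, 'a'), (1, 'a'), (1, 'b'), (0, 'b'), (2, 'a'), (4, 'a'), (6, '')]


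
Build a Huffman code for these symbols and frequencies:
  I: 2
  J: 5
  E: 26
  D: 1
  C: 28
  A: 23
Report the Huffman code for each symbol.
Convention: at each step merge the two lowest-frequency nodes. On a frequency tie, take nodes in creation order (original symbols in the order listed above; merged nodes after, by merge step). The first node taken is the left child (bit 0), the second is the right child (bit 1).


Huffman tree construction:
Step 1: Merge D(1) + I(2) = 3
Step 2: Merge (D+I)(3) + J(5) = 8
Step 3: Merge ((D+I)+J)(8) + A(23) = 31
Step 4: Merge E(26) + C(28) = 54
Step 5: Merge (((D+I)+J)+A)(31) + (E+C)(54) = 85
Read each symbol's code off the tree from the root (left child = 0, right child = 1).

Codes:
  I: 0001 (length 4)
  J: 001 (length 3)
  E: 10 (length 2)
  D: 0000 (length 4)
  C: 11 (length 2)
  A: 01 (length 2)
Average code length: 181/85 = 2.1294 bits/symbol


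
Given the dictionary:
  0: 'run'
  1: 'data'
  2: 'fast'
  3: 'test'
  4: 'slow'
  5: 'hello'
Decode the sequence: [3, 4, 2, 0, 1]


Look up each index in the dictionary:
  3 -> 'test'
  4 -> 'slow'
  2 -> 'fast'
  0 -> 'run'
  1 -> 'data'

Decoded: "test slow fast run data"


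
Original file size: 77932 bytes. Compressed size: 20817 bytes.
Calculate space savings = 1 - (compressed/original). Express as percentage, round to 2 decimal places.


ratio = compressed/original = 20817/77932 = 0.267117
savings = 1 - ratio = 1 - 0.267117 = 0.732883
as a percentage: 0.732883 * 100 = 73.29%

Space savings = 1 - 20817/77932 = 73.29%


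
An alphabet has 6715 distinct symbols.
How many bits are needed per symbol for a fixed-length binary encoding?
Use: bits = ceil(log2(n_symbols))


log2(6715) = 12.7132
Bracket: 2^12 = 4096 < 6715 <= 2^13 = 8192
So ceil(log2(6715)) = 13

bits = ceil(log2(6715)) = ceil(12.7132) = 13 bits


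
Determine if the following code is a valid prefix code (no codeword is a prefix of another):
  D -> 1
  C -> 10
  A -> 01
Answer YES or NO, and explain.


Checking each pair (does one codeword prefix another?):
  D='1' vs C='10': prefix -- VIOLATION

NO -- this is NOT a valid prefix code. D (1) is a prefix of C (10).


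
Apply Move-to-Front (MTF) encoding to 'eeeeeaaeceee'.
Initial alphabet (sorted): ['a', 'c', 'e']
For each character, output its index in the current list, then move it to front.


MTF encoding:
'e': index 2 in ['a', 'c', 'e'] -> ['e', 'a', 'c']
'e': index 0 in ['e', 'a', 'c'] -> ['e', 'a', 'c']
'e': index 0 in ['e', 'a', 'c'] -> ['e', 'a', 'c']
'e': index 0 in ['e', 'a', 'c'] -> ['e', 'a', 'c']
'e': index 0 in ['e', 'a', 'c'] -> ['e', 'a', 'c']
'a': index 1 in ['e', 'a', 'c'] -> ['a', 'e', 'c']
'a': index 0 in ['a', 'e', 'c'] -> ['a', 'e', 'c']
'e': index 1 in ['a', 'e', 'c'] -> ['e', 'a', 'c']
'c': index 2 in ['e', 'a', 'c'] -> ['c', 'e', 'a']
'e': index 1 in ['c', 'e', 'a'] -> ['e', 'c', 'a']
'e': index 0 in ['e', 'c', 'a'] -> ['e', 'c', 'a']
'e': index 0 in ['e', 'c', 'a'] -> ['e', 'c', 'a']


Output: [2, 0, 0, 0, 0, 1, 0, 1, 2, 1, 0, 0]


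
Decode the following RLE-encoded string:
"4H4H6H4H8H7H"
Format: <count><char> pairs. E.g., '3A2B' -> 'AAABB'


Expanding each <count><char> pair:
  4H -> 'HHHH'
  4H -> 'HHHH'
  6H -> 'HHHHHH'
  4H -> 'HHHH'
  8H -> 'HHHHHHHH'
  7H -> 'HHHHHHH'

Decoded = HHHHHHHHHHHHHHHHHHHHHHHHHHHHHHHHH


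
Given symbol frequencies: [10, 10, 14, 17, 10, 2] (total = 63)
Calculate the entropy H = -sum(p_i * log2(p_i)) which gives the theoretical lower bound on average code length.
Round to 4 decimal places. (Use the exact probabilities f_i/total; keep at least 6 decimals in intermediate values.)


Per-symbol terms -p_i * log2(p_i) with p_i = f_i/63:
  p = 10/63 = 0.158730: log2(p) = -2.655352, -p*log2(p) = 0.421484
  p = 10/63 = 0.158730: log2(p) = -2.655352, -p*log2(p) = 0.421484
  p = 14/63 = 0.222222: log2(p) = -2.169925, -p*log2(p) = 0.482206
  p = 17/63 = 0.269841: log2(p) = -1.889817, -p*log2(p) = 0.509951
  p = 10/63 = 0.158730: log2(p) = -2.655352, -p*log2(p) = 0.421484
  p = 2/63 = 0.031746: log2(p) = -4.977280, -p*log2(p) = 0.158009
H = 0.421484 + 0.421484 + 0.482206 + 0.509951 + 0.421484 + 0.158009 = 2.414618

H = 2.4146 bits/symbol


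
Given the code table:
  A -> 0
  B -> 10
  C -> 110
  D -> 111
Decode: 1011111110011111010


Decoding:
10 -> B
111 -> D
111 -> D
10 -> B
0 -> A
111 -> D
110 -> C
10 -> B


Result: BDDBADCB


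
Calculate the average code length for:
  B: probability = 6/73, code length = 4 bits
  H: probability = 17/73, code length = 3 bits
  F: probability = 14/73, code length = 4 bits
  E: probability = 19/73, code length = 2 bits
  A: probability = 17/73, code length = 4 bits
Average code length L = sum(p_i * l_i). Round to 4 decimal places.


Weighted contributions p_i * l_i:
  B: (6/73) * 4 = 24/73
  H: (17/73) * 3 = 51/73
  F: (14/73) * 4 = 56/73
  E: (19/73) * 2 = 38/73
  A: (17/73) * 4 = 68/73
Sum = (24 + 51 + 56 + 38 + 68)/73 = 237/73

L = 237/73 = 3.2466 bits/symbol


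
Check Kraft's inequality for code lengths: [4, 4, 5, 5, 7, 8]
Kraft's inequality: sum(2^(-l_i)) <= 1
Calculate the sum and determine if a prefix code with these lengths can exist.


Sum = 2^(-4) + 2^(-4) + 2^(-5) + 2^(-5) + 2^(-7) + 2^(-8)
    = 0.0625 + 0.0625 + 0.03125 + 0.03125 + 0.0078125 + 0.00390625
    = 51/256 = 0.19921875
Since 0.19921875 <= 1, Kraft's inequality IS satisfied.
A prefix code with these lengths CAN exist.

Kraft sum = 0.19921875. Satisfied.


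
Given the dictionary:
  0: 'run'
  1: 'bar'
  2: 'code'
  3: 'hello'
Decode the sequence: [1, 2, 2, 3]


Look up each index in the dictionary:
  1 -> 'bar'
  2 -> 'code'
  2 -> 'code'
  3 -> 'hello'

Decoded: "bar code code hello"


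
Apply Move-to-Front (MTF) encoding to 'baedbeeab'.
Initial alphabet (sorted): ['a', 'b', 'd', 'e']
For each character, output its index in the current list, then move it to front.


MTF encoding:
'b': index 1 in ['a', 'b', 'd', 'e'] -> ['b', 'a', 'd', 'e']
'a': index 1 in ['b', 'a', 'd', 'e'] -> ['a', 'b', 'd', 'e']
'e': index 3 in ['a', 'b', 'd', 'e'] -> ['e', 'a', 'b', 'd']
'd': index 3 in ['e', 'a', 'b', 'd'] -> ['d', 'e', 'a', 'b']
'b': index 3 in ['d', 'e', 'a', 'b'] -> ['b', 'd', 'e', 'a']
'e': index 2 in ['b', 'd', 'e', 'a'] -> ['e', 'b', 'd', 'a']
'e': index 0 in ['e', 'b', 'd', 'a'] -> ['e', 'b', 'd', 'a']
'a': index 3 in ['e', 'b', 'd', 'a'] -> ['a', 'e', 'b', 'd']
'b': index 2 in ['a', 'e', 'b', 'd'] -> ['b', 'a', 'e', 'd']


Output: [1, 1, 3, 3, 3, 2, 0, 3, 2]


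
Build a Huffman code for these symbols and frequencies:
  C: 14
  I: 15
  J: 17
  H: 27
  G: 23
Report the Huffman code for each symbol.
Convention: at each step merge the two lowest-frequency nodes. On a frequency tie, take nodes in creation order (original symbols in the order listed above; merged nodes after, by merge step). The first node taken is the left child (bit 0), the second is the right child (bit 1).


Huffman tree construction:
Step 1: Merge C(14) + I(15) = 29
Step 2: Merge J(17) + G(23) = 40
Step 3: Merge H(27) + (C+I)(29) = 56
Step 4: Merge (J+G)(40) + (H+(C+I))(56) = 96
Read each symbol's code off the tree from the root (left child = 0, right child = 1).

Codes:
  C: 110 (length 3)
  I: 111 (length 3)
  J: 00 (length 2)
  H: 10 (length 2)
  G: 01 (length 2)
Average code length: 221/96 = 2.3021 bits/symbol


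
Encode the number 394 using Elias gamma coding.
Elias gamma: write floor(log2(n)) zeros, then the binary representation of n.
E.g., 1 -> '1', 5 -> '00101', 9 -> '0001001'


num_bits = floor(log2(394)) + 1 = 9
leading_zeros = num_bits - 1 = 8
binary(394) = 110001010

Elias gamma(394) = '00000000' + '110001010' = 00000000110001010 (17 bits)


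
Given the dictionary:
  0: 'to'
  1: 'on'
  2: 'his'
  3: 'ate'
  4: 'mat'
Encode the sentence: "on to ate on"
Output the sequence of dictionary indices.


Look up each word in the dictionary:
  'on' -> 1
  'to' -> 0
  'ate' -> 3
  'on' -> 1

Encoded: [1, 0, 3, 1]


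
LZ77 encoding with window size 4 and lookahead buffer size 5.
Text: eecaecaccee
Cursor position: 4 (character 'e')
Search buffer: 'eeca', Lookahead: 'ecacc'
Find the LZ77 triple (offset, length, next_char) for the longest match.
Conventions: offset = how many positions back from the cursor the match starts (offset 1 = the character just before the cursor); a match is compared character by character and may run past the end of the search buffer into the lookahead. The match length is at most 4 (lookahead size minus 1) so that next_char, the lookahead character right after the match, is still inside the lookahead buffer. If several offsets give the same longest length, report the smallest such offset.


Try each offset into the search buffer:
  offset=1 (pos 3, char 'a'): match length 0
  offset=2 (pos 2, char 'c'): match length 0
  offset=3 (pos 1, char 'e'): match length 3
  offset=4 (pos 0, char 'e'): match length 1
Longest match has length 3 at offset 3.
next_char = character at position 4 + 3 = 7 -> 'c'

Best match: offset=3, length=3 (matching 'eca' starting at position 1)
LZ77 triple: (3, 3, 'c')


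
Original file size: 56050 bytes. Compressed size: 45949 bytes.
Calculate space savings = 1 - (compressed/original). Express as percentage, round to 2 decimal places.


ratio = compressed/original = 45949/56050 = 0.819786
savings = 1 - ratio = 1 - 0.819786 = 0.180214
as a percentage: 0.180214 * 100 = 18.02%

Space savings = 1 - 45949/56050 = 18.02%


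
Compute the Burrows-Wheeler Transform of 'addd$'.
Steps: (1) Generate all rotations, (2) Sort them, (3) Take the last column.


Rotations (sorted):
  0: $addd -> last char: d
  1: addd$ -> last char: $
  2: d$add -> last char: d
  3: dd$ad -> last char: d
  4: ddd$a -> last char: a


BWT = d$dda


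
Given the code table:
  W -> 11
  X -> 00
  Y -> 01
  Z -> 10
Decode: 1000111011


Decoding:
10 -> Z
00 -> X
11 -> W
10 -> Z
11 -> W


Result: ZXWZW
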